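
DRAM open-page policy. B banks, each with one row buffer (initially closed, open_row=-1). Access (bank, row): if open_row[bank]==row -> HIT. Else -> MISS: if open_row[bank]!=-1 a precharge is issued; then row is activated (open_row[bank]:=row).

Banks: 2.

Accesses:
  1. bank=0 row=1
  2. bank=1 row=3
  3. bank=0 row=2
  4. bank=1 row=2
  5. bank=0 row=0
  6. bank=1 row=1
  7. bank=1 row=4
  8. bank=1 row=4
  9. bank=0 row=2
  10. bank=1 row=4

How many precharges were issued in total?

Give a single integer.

Answer: 6

Derivation:
Acc 1: bank0 row1 -> MISS (open row1); precharges=0
Acc 2: bank1 row3 -> MISS (open row3); precharges=0
Acc 3: bank0 row2 -> MISS (open row2); precharges=1
Acc 4: bank1 row2 -> MISS (open row2); precharges=2
Acc 5: bank0 row0 -> MISS (open row0); precharges=3
Acc 6: bank1 row1 -> MISS (open row1); precharges=4
Acc 7: bank1 row4 -> MISS (open row4); precharges=5
Acc 8: bank1 row4 -> HIT
Acc 9: bank0 row2 -> MISS (open row2); precharges=6
Acc 10: bank1 row4 -> HIT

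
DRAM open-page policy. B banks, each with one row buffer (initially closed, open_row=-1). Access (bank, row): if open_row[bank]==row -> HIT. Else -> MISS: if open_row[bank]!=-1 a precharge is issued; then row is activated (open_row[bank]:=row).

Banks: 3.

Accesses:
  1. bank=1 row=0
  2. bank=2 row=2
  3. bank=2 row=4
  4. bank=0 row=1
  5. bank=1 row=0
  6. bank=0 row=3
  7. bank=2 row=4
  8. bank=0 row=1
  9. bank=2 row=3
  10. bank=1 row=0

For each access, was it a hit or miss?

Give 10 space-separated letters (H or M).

Answer: M M M M H M H M M H

Derivation:
Acc 1: bank1 row0 -> MISS (open row0); precharges=0
Acc 2: bank2 row2 -> MISS (open row2); precharges=0
Acc 3: bank2 row4 -> MISS (open row4); precharges=1
Acc 4: bank0 row1 -> MISS (open row1); precharges=1
Acc 5: bank1 row0 -> HIT
Acc 6: bank0 row3 -> MISS (open row3); precharges=2
Acc 7: bank2 row4 -> HIT
Acc 8: bank0 row1 -> MISS (open row1); precharges=3
Acc 9: bank2 row3 -> MISS (open row3); precharges=4
Acc 10: bank1 row0 -> HIT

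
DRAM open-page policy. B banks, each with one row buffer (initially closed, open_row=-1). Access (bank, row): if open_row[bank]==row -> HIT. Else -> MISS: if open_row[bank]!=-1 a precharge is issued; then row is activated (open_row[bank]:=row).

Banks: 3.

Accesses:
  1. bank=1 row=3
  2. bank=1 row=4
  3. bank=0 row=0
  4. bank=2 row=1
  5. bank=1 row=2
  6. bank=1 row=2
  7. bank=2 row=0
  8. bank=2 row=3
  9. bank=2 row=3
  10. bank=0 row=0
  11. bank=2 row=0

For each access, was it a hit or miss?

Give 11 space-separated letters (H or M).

Answer: M M M M M H M M H H M

Derivation:
Acc 1: bank1 row3 -> MISS (open row3); precharges=0
Acc 2: bank1 row4 -> MISS (open row4); precharges=1
Acc 3: bank0 row0 -> MISS (open row0); precharges=1
Acc 4: bank2 row1 -> MISS (open row1); precharges=1
Acc 5: bank1 row2 -> MISS (open row2); precharges=2
Acc 6: bank1 row2 -> HIT
Acc 7: bank2 row0 -> MISS (open row0); precharges=3
Acc 8: bank2 row3 -> MISS (open row3); precharges=4
Acc 9: bank2 row3 -> HIT
Acc 10: bank0 row0 -> HIT
Acc 11: bank2 row0 -> MISS (open row0); precharges=5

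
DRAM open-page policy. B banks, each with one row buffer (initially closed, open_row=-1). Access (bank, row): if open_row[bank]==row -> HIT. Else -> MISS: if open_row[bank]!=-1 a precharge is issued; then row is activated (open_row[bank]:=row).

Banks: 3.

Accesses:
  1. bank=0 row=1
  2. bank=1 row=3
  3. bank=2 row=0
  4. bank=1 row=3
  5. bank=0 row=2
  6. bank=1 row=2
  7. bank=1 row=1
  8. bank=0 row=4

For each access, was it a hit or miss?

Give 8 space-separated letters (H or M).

Answer: M M M H M M M M

Derivation:
Acc 1: bank0 row1 -> MISS (open row1); precharges=0
Acc 2: bank1 row3 -> MISS (open row3); precharges=0
Acc 3: bank2 row0 -> MISS (open row0); precharges=0
Acc 4: bank1 row3 -> HIT
Acc 5: bank0 row2 -> MISS (open row2); precharges=1
Acc 6: bank1 row2 -> MISS (open row2); precharges=2
Acc 7: bank1 row1 -> MISS (open row1); precharges=3
Acc 8: bank0 row4 -> MISS (open row4); precharges=4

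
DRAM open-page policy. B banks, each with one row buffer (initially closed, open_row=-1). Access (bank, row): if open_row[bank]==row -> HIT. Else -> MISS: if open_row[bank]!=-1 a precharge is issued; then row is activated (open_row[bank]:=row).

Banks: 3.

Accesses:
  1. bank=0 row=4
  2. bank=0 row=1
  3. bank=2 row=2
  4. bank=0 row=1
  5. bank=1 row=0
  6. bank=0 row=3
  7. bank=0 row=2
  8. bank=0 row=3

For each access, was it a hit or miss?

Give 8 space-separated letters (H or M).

Answer: M M M H M M M M

Derivation:
Acc 1: bank0 row4 -> MISS (open row4); precharges=0
Acc 2: bank0 row1 -> MISS (open row1); precharges=1
Acc 3: bank2 row2 -> MISS (open row2); precharges=1
Acc 4: bank0 row1 -> HIT
Acc 5: bank1 row0 -> MISS (open row0); precharges=1
Acc 6: bank0 row3 -> MISS (open row3); precharges=2
Acc 7: bank0 row2 -> MISS (open row2); precharges=3
Acc 8: bank0 row3 -> MISS (open row3); precharges=4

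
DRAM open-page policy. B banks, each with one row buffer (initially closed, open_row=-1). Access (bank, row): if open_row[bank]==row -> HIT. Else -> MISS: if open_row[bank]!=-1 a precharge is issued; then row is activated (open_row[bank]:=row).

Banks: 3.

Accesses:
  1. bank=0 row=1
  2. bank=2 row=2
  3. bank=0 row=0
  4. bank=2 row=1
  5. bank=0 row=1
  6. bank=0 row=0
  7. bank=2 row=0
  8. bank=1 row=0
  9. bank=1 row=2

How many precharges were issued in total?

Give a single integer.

Acc 1: bank0 row1 -> MISS (open row1); precharges=0
Acc 2: bank2 row2 -> MISS (open row2); precharges=0
Acc 3: bank0 row0 -> MISS (open row0); precharges=1
Acc 4: bank2 row1 -> MISS (open row1); precharges=2
Acc 5: bank0 row1 -> MISS (open row1); precharges=3
Acc 6: bank0 row0 -> MISS (open row0); precharges=4
Acc 7: bank2 row0 -> MISS (open row0); precharges=5
Acc 8: bank1 row0 -> MISS (open row0); precharges=5
Acc 9: bank1 row2 -> MISS (open row2); precharges=6

Answer: 6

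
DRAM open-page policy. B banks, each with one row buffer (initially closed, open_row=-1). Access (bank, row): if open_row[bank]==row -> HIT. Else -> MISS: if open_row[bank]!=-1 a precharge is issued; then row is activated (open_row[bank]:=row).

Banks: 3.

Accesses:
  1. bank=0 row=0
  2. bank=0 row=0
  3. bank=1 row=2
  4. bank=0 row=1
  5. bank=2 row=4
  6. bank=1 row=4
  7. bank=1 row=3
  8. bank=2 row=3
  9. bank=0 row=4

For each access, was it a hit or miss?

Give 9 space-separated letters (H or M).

Acc 1: bank0 row0 -> MISS (open row0); precharges=0
Acc 2: bank0 row0 -> HIT
Acc 3: bank1 row2 -> MISS (open row2); precharges=0
Acc 4: bank0 row1 -> MISS (open row1); precharges=1
Acc 5: bank2 row4 -> MISS (open row4); precharges=1
Acc 6: bank1 row4 -> MISS (open row4); precharges=2
Acc 7: bank1 row3 -> MISS (open row3); precharges=3
Acc 8: bank2 row3 -> MISS (open row3); precharges=4
Acc 9: bank0 row4 -> MISS (open row4); precharges=5

Answer: M H M M M M M M M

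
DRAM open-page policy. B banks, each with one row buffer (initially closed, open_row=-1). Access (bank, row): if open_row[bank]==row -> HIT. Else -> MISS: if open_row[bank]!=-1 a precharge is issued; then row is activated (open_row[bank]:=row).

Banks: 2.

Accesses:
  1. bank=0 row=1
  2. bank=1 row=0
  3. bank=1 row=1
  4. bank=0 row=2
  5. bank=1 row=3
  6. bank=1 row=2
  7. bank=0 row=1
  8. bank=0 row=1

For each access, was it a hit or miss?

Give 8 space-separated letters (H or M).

Answer: M M M M M M M H

Derivation:
Acc 1: bank0 row1 -> MISS (open row1); precharges=0
Acc 2: bank1 row0 -> MISS (open row0); precharges=0
Acc 3: bank1 row1 -> MISS (open row1); precharges=1
Acc 4: bank0 row2 -> MISS (open row2); precharges=2
Acc 5: bank1 row3 -> MISS (open row3); precharges=3
Acc 6: bank1 row2 -> MISS (open row2); precharges=4
Acc 7: bank0 row1 -> MISS (open row1); precharges=5
Acc 8: bank0 row1 -> HIT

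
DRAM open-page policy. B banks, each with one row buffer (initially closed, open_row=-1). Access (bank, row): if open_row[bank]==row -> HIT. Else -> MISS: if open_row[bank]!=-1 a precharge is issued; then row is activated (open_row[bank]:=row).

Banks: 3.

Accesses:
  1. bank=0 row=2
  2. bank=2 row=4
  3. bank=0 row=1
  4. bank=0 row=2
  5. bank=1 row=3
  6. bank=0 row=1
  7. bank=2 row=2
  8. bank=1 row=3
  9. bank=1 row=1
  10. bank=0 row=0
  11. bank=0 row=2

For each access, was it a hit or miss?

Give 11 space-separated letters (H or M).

Acc 1: bank0 row2 -> MISS (open row2); precharges=0
Acc 2: bank2 row4 -> MISS (open row4); precharges=0
Acc 3: bank0 row1 -> MISS (open row1); precharges=1
Acc 4: bank0 row2 -> MISS (open row2); precharges=2
Acc 5: bank1 row3 -> MISS (open row3); precharges=2
Acc 6: bank0 row1 -> MISS (open row1); precharges=3
Acc 7: bank2 row2 -> MISS (open row2); precharges=4
Acc 8: bank1 row3 -> HIT
Acc 9: bank1 row1 -> MISS (open row1); precharges=5
Acc 10: bank0 row0 -> MISS (open row0); precharges=6
Acc 11: bank0 row2 -> MISS (open row2); precharges=7

Answer: M M M M M M M H M M M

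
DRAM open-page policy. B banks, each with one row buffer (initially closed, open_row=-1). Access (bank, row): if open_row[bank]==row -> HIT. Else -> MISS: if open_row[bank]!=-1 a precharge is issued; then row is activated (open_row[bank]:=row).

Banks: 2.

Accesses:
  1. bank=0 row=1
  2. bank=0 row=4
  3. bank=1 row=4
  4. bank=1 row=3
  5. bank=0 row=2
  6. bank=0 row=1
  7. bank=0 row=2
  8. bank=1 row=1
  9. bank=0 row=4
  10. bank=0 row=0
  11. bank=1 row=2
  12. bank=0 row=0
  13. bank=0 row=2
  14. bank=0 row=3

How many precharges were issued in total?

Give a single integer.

Acc 1: bank0 row1 -> MISS (open row1); precharges=0
Acc 2: bank0 row4 -> MISS (open row4); precharges=1
Acc 3: bank1 row4 -> MISS (open row4); precharges=1
Acc 4: bank1 row3 -> MISS (open row3); precharges=2
Acc 5: bank0 row2 -> MISS (open row2); precharges=3
Acc 6: bank0 row1 -> MISS (open row1); precharges=4
Acc 7: bank0 row2 -> MISS (open row2); precharges=5
Acc 8: bank1 row1 -> MISS (open row1); precharges=6
Acc 9: bank0 row4 -> MISS (open row4); precharges=7
Acc 10: bank0 row0 -> MISS (open row0); precharges=8
Acc 11: bank1 row2 -> MISS (open row2); precharges=9
Acc 12: bank0 row0 -> HIT
Acc 13: bank0 row2 -> MISS (open row2); precharges=10
Acc 14: bank0 row3 -> MISS (open row3); precharges=11

Answer: 11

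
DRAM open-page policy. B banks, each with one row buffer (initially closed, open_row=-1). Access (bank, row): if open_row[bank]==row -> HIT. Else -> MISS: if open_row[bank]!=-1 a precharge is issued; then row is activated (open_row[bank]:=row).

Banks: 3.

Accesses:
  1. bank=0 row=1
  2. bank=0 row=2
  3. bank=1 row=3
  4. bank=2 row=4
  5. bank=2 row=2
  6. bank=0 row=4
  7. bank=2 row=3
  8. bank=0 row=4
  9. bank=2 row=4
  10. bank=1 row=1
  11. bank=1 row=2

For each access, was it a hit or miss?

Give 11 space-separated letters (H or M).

Answer: M M M M M M M H M M M

Derivation:
Acc 1: bank0 row1 -> MISS (open row1); precharges=0
Acc 2: bank0 row2 -> MISS (open row2); precharges=1
Acc 3: bank1 row3 -> MISS (open row3); precharges=1
Acc 4: bank2 row4 -> MISS (open row4); precharges=1
Acc 5: bank2 row2 -> MISS (open row2); precharges=2
Acc 6: bank0 row4 -> MISS (open row4); precharges=3
Acc 7: bank2 row3 -> MISS (open row3); precharges=4
Acc 8: bank0 row4 -> HIT
Acc 9: bank2 row4 -> MISS (open row4); precharges=5
Acc 10: bank1 row1 -> MISS (open row1); precharges=6
Acc 11: bank1 row2 -> MISS (open row2); precharges=7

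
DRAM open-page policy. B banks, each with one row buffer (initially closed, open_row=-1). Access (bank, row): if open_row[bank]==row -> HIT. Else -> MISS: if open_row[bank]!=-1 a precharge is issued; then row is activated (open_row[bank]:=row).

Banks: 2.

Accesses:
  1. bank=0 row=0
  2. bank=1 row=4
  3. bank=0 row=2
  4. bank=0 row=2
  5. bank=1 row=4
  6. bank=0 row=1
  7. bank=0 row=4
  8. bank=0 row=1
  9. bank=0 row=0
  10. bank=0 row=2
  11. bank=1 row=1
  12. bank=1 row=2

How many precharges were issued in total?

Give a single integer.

Acc 1: bank0 row0 -> MISS (open row0); precharges=0
Acc 2: bank1 row4 -> MISS (open row4); precharges=0
Acc 3: bank0 row2 -> MISS (open row2); precharges=1
Acc 4: bank0 row2 -> HIT
Acc 5: bank1 row4 -> HIT
Acc 6: bank0 row1 -> MISS (open row1); precharges=2
Acc 7: bank0 row4 -> MISS (open row4); precharges=3
Acc 8: bank0 row1 -> MISS (open row1); precharges=4
Acc 9: bank0 row0 -> MISS (open row0); precharges=5
Acc 10: bank0 row2 -> MISS (open row2); precharges=6
Acc 11: bank1 row1 -> MISS (open row1); precharges=7
Acc 12: bank1 row2 -> MISS (open row2); precharges=8

Answer: 8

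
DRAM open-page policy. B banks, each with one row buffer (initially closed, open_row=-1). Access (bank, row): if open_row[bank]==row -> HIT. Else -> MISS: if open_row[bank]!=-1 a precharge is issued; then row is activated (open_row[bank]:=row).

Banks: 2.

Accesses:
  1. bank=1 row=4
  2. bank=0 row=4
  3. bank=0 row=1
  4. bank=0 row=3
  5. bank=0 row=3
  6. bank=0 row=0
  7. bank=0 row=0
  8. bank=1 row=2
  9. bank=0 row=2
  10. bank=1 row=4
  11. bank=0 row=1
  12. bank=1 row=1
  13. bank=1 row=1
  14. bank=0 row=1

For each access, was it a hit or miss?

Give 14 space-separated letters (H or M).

Answer: M M M M H M H M M M M M H H

Derivation:
Acc 1: bank1 row4 -> MISS (open row4); precharges=0
Acc 2: bank0 row4 -> MISS (open row4); precharges=0
Acc 3: bank0 row1 -> MISS (open row1); precharges=1
Acc 4: bank0 row3 -> MISS (open row3); precharges=2
Acc 5: bank0 row3 -> HIT
Acc 6: bank0 row0 -> MISS (open row0); precharges=3
Acc 7: bank0 row0 -> HIT
Acc 8: bank1 row2 -> MISS (open row2); precharges=4
Acc 9: bank0 row2 -> MISS (open row2); precharges=5
Acc 10: bank1 row4 -> MISS (open row4); precharges=6
Acc 11: bank0 row1 -> MISS (open row1); precharges=7
Acc 12: bank1 row1 -> MISS (open row1); precharges=8
Acc 13: bank1 row1 -> HIT
Acc 14: bank0 row1 -> HIT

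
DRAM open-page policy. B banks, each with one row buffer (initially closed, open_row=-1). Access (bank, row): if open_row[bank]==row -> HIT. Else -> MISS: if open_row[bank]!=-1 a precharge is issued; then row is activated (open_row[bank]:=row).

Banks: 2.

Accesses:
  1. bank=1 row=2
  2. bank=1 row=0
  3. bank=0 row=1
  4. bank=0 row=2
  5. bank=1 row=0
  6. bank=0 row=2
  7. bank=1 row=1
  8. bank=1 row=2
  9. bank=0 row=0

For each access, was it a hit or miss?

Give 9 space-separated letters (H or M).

Answer: M M M M H H M M M

Derivation:
Acc 1: bank1 row2 -> MISS (open row2); precharges=0
Acc 2: bank1 row0 -> MISS (open row0); precharges=1
Acc 3: bank0 row1 -> MISS (open row1); precharges=1
Acc 4: bank0 row2 -> MISS (open row2); precharges=2
Acc 5: bank1 row0 -> HIT
Acc 6: bank0 row2 -> HIT
Acc 7: bank1 row1 -> MISS (open row1); precharges=3
Acc 8: bank1 row2 -> MISS (open row2); precharges=4
Acc 9: bank0 row0 -> MISS (open row0); precharges=5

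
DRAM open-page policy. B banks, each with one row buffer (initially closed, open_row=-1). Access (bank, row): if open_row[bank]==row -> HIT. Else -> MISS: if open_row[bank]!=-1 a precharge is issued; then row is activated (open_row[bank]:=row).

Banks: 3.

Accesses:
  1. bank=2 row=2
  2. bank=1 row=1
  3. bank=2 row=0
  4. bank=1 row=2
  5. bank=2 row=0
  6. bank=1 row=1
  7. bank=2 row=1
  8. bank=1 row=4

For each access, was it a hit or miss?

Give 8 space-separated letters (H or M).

Answer: M M M M H M M M

Derivation:
Acc 1: bank2 row2 -> MISS (open row2); precharges=0
Acc 2: bank1 row1 -> MISS (open row1); precharges=0
Acc 3: bank2 row0 -> MISS (open row0); precharges=1
Acc 4: bank1 row2 -> MISS (open row2); precharges=2
Acc 5: bank2 row0 -> HIT
Acc 6: bank1 row1 -> MISS (open row1); precharges=3
Acc 7: bank2 row1 -> MISS (open row1); precharges=4
Acc 8: bank1 row4 -> MISS (open row4); precharges=5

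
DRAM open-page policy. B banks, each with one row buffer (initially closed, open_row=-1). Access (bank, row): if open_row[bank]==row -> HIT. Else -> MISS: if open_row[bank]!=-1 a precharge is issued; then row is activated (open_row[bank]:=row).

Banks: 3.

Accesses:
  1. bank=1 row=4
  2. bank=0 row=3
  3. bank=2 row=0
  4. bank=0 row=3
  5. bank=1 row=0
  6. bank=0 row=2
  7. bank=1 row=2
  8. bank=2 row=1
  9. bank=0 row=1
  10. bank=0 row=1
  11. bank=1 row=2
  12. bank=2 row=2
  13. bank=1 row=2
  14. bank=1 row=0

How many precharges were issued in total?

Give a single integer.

Acc 1: bank1 row4 -> MISS (open row4); precharges=0
Acc 2: bank0 row3 -> MISS (open row3); precharges=0
Acc 3: bank2 row0 -> MISS (open row0); precharges=0
Acc 4: bank0 row3 -> HIT
Acc 5: bank1 row0 -> MISS (open row0); precharges=1
Acc 6: bank0 row2 -> MISS (open row2); precharges=2
Acc 7: bank1 row2 -> MISS (open row2); precharges=3
Acc 8: bank2 row1 -> MISS (open row1); precharges=4
Acc 9: bank0 row1 -> MISS (open row1); precharges=5
Acc 10: bank0 row1 -> HIT
Acc 11: bank1 row2 -> HIT
Acc 12: bank2 row2 -> MISS (open row2); precharges=6
Acc 13: bank1 row2 -> HIT
Acc 14: bank1 row0 -> MISS (open row0); precharges=7

Answer: 7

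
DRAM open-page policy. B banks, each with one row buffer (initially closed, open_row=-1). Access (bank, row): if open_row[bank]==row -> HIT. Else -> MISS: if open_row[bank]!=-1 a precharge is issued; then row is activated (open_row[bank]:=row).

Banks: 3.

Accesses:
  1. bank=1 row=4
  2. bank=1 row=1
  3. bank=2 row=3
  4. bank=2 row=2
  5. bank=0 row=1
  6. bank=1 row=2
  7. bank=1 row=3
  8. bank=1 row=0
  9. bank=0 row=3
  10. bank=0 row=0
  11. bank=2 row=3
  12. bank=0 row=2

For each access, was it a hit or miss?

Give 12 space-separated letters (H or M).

Answer: M M M M M M M M M M M M

Derivation:
Acc 1: bank1 row4 -> MISS (open row4); precharges=0
Acc 2: bank1 row1 -> MISS (open row1); precharges=1
Acc 3: bank2 row3 -> MISS (open row3); precharges=1
Acc 4: bank2 row2 -> MISS (open row2); precharges=2
Acc 5: bank0 row1 -> MISS (open row1); precharges=2
Acc 6: bank1 row2 -> MISS (open row2); precharges=3
Acc 7: bank1 row3 -> MISS (open row3); precharges=4
Acc 8: bank1 row0 -> MISS (open row0); precharges=5
Acc 9: bank0 row3 -> MISS (open row3); precharges=6
Acc 10: bank0 row0 -> MISS (open row0); precharges=7
Acc 11: bank2 row3 -> MISS (open row3); precharges=8
Acc 12: bank0 row2 -> MISS (open row2); precharges=9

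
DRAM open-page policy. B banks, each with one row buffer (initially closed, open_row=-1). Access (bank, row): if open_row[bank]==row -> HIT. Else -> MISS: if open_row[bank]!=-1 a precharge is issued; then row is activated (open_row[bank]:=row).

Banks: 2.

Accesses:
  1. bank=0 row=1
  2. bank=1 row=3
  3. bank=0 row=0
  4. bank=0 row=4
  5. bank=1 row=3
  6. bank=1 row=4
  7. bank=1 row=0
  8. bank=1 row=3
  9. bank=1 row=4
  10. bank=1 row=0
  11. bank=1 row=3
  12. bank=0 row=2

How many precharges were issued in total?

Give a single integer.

Acc 1: bank0 row1 -> MISS (open row1); precharges=0
Acc 2: bank1 row3 -> MISS (open row3); precharges=0
Acc 3: bank0 row0 -> MISS (open row0); precharges=1
Acc 4: bank0 row4 -> MISS (open row4); precharges=2
Acc 5: bank1 row3 -> HIT
Acc 6: bank1 row4 -> MISS (open row4); precharges=3
Acc 7: bank1 row0 -> MISS (open row0); precharges=4
Acc 8: bank1 row3 -> MISS (open row3); precharges=5
Acc 9: bank1 row4 -> MISS (open row4); precharges=6
Acc 10: bank1 row0 -> MISS (open row0); precharges=7
Acc 11: bank1 row3 -> MISS (open row3); precharges=8
Acc 12: bank0 row2 -> MISS (open row2); precharges=9

Answer: 9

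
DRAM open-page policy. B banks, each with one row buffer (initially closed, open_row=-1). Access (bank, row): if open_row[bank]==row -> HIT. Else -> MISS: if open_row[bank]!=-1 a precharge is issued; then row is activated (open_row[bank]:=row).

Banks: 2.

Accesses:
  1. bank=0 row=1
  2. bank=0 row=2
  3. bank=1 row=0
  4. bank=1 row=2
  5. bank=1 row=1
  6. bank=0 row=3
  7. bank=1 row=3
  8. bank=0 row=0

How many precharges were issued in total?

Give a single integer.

Acc 1: bank0 row1 -> MISS (open row1); precharges=0
Acc 2: bank0 row2 -> MISS (open row2); precharges=1
Acc 3: bank1 row0 -> MISS (open row0); precharges=1
Acc 4: bank1 row2 -> MISS (open row2); precharges=2
Acc 5: bank1 row1 -> MISS (open row1); precharges=3
Acc 6: bank0 row3 -> MISS (open row3); precharges=4
Acc 7: bank1 row3 -> MISS (open row3); precharges=5
Acc 8: bank0 row0 -> MISS (open row0); precharges=6

Answer: 6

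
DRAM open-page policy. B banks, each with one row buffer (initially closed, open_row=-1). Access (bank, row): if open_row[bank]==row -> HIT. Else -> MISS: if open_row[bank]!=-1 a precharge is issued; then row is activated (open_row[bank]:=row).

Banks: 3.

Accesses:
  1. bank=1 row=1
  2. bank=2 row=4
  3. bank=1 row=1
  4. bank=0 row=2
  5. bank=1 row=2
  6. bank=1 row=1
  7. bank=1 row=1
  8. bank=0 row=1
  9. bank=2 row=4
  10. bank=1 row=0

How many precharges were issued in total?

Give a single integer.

Acc 1: bank1 row1 -> MISS (open row1); precharges=0
Acc 2: bank2 row4 -> MISS (open row4); precharges=0
Acc 3: bank1 row1 -> HIT
Acc 4: bank0 row2 -> MISS (open row2); precharges=0
Acc 5: bank1 row2 -> MISS (open row2); precharges=1
Acc 6: bank1 row1 -> MISS (open row1); precharges=2
Acc 7: bank1 row1 -> HIT
Acc 8: bank0 row1 -> MISS (open row1); precharges=3
Acc 9: bank2 row4 -> HIT
Acc 10: bank1 row0 -> MISS (open row0); precharges=4

Answer: 4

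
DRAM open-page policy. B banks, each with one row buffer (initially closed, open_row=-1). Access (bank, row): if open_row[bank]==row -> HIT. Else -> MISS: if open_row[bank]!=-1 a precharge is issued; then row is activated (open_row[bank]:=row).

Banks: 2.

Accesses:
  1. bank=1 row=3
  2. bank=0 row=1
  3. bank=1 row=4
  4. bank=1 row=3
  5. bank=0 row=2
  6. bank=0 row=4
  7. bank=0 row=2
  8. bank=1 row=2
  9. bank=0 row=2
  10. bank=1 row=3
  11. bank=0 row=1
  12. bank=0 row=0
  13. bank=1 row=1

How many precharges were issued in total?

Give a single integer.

Acc 1: bank1 row3 -> MISS (open row3); precharges=0
Acc 2: bank0 row1 -> MISS (open row1); precharges=0
Acc 3: bank1 row4 -> MISS (open row4); precharges=1
Acc 4: bank1 row3 -> MISS (open row3); precharges=2
Acc 5: bank0 row2 -> MISS (open row2); precharges=3
Acc 6: bank0 row4 -> MISS (open row4); precharges=4
Acc 7: bank0 row2 -> MISS (open row2); precharges=5
Acc 8: bank1 row2 -> MISS (open row2); precharges=6
Acc 9: bank0 row2 -> HIT
Acc 10: bank1 row3 -> MISS (open row3); precharges=7
Acc 11: bank0 row1 -> MISS (open row1); precharges=8
Acc 12: bank0 row0 -> MISS (open row0); precharges=9
Acc 13: bank1 row1 -> MISS (open row1); precharges=10

Answer: 10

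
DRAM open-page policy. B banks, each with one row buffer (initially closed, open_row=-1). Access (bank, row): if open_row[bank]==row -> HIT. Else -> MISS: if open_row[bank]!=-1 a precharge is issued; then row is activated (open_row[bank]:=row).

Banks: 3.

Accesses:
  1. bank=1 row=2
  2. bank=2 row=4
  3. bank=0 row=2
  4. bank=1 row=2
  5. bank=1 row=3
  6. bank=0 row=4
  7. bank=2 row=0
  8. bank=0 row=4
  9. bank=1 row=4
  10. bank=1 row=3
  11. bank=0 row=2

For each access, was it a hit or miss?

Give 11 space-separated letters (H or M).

Acc 1: bank1 row2 -> MISS (open row2); precharges=0
Acc 2: bank2 row4 -> MISS (open row4); precharges=0
Acc 3: bank0 row2 -> MISS (open row2); precharges=0
Acc 4: bank1 row2 -> HIT
Acc 5: bank1 row3 -> MISS (open row3); precharges=1
Acc 6: bank0 row4 -> MISS (open row4); precharges=2
Acc 7: bank2 row0 -> MISS (open row0); precharges=3
Acc 8: bank0 row4 -> HIT
Acc 9: bank1 row4 -> MISS (open row4); precharges=4
Acc 10: bank1 row3 -> MISS (open row3); precharges=5
Acc 11: bank0 row2 -> MISS (open row2); precharges=6

Answer: M M M H M M M H M M M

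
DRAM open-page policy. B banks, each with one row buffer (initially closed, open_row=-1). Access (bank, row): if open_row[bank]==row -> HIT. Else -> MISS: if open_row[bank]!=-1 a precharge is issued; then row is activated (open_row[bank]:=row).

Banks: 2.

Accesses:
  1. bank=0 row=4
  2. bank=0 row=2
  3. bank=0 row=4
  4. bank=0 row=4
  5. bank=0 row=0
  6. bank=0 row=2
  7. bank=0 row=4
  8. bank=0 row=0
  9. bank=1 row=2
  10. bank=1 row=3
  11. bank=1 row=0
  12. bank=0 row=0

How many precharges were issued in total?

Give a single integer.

Acc 1: bank0 row4 -> MISS (open row4); precharges=0
Acc 2: bank0 row2 -> MISS (open row2); precharges=1
Acc 3: bank0 row4 -> MISS (open row4); precharges=2
Acc 4: bank0 row4 -> HIT
Acc 5: bank0 row0 -> MISS (open row0); precharges=3
Acc 6: bank0 row2 -> MISS (open row2); precharges=4
Acc 7: bank0 row4 -> MISS (open row4); precharges=5
Acc 8: bank0 row0 -> MISS (open row0); precharges=6
Acc 9: bank1 row2 -> MISS (open row2); precharges=6
Acc 10: bank1 row3 -> MISS (open row3); precharges=7
Acc 11: bank1 row0 -> MISS (open row0); precharges=8
Acc 12: bank0 row0 -> HIT

Answer: 8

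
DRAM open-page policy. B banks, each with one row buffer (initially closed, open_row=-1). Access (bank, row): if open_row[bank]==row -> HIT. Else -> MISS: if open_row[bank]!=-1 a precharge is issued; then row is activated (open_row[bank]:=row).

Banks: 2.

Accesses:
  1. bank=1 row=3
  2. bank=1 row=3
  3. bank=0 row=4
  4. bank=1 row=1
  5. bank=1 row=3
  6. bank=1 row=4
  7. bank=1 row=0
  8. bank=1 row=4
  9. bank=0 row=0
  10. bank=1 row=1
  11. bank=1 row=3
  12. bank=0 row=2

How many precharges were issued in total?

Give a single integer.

Answer: 9

Derivation:
Acc 1: bank1 row3 -> MISS (open row3); precharges=0
Acc 2: bank1 row3 -> HIT
Acc 3: bank0 row4 -> MISS (open row4); precharges=0
Acc 4: bank1 row1 -> MISS (open row1); precharges=1
Acc 5: bank1 row3 -> MISS (open row3); precharges=2
Acc 6: bank1 row4 -> MISS (open row4); precharges=3
Acc 7: bank1 row0 -> MISS (open row0); precharges=4
Acc 8: bank1 row4 -> MISS (open row4); precharges=5
Acc 9: bank0 row0 -> MISS (open row0); precharges=6
Acc 10: bank1 row1 -> MISS (open row1); precharges=7
Acc 11: bank1 row3 -> MISS (open row3); precharges=8
Acc 12: bank0 row2 -> MISS (open row2); precharges=9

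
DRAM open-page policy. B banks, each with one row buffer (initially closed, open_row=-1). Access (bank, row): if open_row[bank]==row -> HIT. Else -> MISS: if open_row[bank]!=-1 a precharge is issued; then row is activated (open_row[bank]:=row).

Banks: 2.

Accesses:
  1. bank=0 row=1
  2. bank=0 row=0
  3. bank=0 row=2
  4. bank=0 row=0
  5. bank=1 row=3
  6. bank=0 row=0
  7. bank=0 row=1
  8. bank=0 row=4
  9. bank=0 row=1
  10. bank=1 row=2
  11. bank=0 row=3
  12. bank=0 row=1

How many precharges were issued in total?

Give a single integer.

Acc 1: bank0 row1 -> MISS (open row1); precharges=0
Acc 2: bank0 row0 -> MISS (open row0); precharges=1
Acc 3: bank0 row2 -> MISS (open row2); precharges=2
Acc 4: bank0 row0 -> MISS (open row0); precharges=3
Acc 5: bank1 row3 -> MISS (open row3); precharges=3
Acc 6: bank0 row0 -> HIT
Acc 7: bank0 row1 -> MISS (open row1); precharges=4
Acc 8: bank0 row4 -> MISS (open row4); precharges=5
Acc 9: bank0 row1 -> MISS (open row1); precharges=6
Acc 10: bank1 row2 -> MISS (open row2); precharges=7
Acc 11: bank0 row3 -> MISS (open row3); precharges=8
Acc 12: bank0 row1 -> MISS (open row1); precharges=9

Answer: 9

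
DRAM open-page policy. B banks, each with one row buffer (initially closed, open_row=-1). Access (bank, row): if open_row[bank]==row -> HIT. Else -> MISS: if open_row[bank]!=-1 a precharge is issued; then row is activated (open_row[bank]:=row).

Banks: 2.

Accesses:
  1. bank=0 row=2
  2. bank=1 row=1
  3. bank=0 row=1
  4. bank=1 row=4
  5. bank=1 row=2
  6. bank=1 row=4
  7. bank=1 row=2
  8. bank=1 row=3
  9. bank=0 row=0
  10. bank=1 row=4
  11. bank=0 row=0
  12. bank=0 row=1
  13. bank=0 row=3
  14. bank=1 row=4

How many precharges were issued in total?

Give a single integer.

Answer: 10

Derivation:
Acc 1: bank0 row2 -> MISS (open row2); precharges=0
Acc 2: bank1 row1 -> MISS (open row1); precharges=0
Acc 3: bank0 row1 -> MISS (open row1); precharges=1
Acc 4: bank1 row4 -> MISS (open row4); precharges=2
Acc 5: bank1 row2 -> MISS (open row2); precharges=3
Acc 6: bank1 row4 -> MISS (open row4); precharges=4
Acc 7: bank1 row2 -> MISS (open row2); precharges=5
Acc 8: bank1 row3 -> MISS (open row3); precharges=6
Acc 9: bank0 row0 -> MISS (open row0); precharges=7
Acc 10: bank1 row4 -> MISS (open row4); precharges=8
Acc 11: bank0 row0 -> HIT
Acc 12: bank0 row1 -> MISS (open row1); precharges=9
Acc 13: bank0 row3 -> MISS (open row3); precharges=10
Acc 14: bank1 row4 -> HIT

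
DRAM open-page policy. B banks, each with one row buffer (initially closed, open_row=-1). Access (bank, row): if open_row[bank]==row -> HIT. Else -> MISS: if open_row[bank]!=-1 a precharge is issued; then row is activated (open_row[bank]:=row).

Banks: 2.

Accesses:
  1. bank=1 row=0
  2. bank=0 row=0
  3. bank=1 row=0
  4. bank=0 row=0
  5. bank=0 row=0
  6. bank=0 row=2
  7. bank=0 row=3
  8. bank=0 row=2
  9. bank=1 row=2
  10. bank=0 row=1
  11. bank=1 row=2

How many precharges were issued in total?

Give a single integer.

Answer: 5

Derivation:
Acc 1: bank1 row0 -> MISS (open row0); precharges=0
Acc 2: bank0 row0 -> MISS (open row0); precharges=0
Acc 3: bank1 row0 -> HIT
Acc 4: bank0 row0 -> HIT
Acc 5: bank0 row0 -> HIT
Acc 6: bank0 row2 -> MISS (open row2); precharges=1
Acc 7: bank0 row3 -> MISS (open row3); precharges=2
Acc 8: bank0 row2 -> MISS (open row2); precharges=3
Acc 9: bank1 row2 -> MISS (open row2); precharges=4
Acc 10: bank0 row1 -> MISS (open row1); precharges=5
Acc 11: bank1 row2 -> HIT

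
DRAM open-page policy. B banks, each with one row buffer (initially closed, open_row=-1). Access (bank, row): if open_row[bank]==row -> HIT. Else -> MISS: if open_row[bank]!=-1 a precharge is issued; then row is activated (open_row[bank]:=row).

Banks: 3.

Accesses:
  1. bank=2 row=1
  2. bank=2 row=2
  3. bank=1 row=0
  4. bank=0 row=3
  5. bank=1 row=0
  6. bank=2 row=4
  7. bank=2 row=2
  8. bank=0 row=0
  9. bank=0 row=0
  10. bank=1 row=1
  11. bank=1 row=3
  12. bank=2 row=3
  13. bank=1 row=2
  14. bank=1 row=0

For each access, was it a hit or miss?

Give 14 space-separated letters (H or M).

Answer: M M M M H M M M H M M M M M

Derivation:
Acc 1: bank2 row1 -> MISS (open row1); precharges=0
Acc 2: bank2 row2 -> MISS (open row2); precharges=1
Acc 3: bank1 row0 -> MISS (open row0); precharges=1
Acc 4: bank0 row3 -> MISS (open row3); precharges=1
Acc 5: bank1 row0 -> HIT
Acc 6: bank2 row4 -> MISS (open row4); precharges=2
Acc 7: bank2 row2 -> MISS (open row2); precharges=3
Acc 8: bank0 row0 -> MISS (open row0); precharges=4
Acc 9: bank0 row0 -> HIT
Acc 10: bank1 row1 -> MISS (open row1); precharges=5
Acc 11: bank1 row3 -> MISS (open row3); precharges=6
Acc 12: bank2 row3 -> MISS (open row3); precharges=7
Acc 13: bank1 row2 -> MISS (open row2); precharges=8
Acc 14: bank1 row0 -> MISS (open row0); precharges=9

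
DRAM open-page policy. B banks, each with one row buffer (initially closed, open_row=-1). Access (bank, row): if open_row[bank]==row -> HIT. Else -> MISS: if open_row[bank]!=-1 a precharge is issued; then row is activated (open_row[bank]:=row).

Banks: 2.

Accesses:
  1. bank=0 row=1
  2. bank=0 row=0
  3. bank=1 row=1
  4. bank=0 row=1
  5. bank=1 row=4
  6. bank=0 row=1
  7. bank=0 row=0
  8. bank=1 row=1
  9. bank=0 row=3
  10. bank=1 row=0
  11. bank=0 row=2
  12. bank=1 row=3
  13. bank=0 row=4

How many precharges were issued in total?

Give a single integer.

Acc 1: bank0 row1 -> MISS (open row1); precharges=0
Acc 2: bank0 row0 -> MISS (open row0); precharges=1
Acc 3: bank1 row1 -> MISS (open row1); precharges=1
Acc 4: bank0 row1 -> MISS (open row1); precharges=2
Acc 5: bank1 row4 -> MISS (open row4); precharges=3
Acc 6: bank0 row1 -> HIT
Acc 7: bank0 row0 -> MISS (open row0); precharges=4
Acc 8: bank1 row1 -> MISS (open row1); precharges=5
Acc 9: bank0 row3 -> MISS (open row3); precharges=6
Acc 10: bank1 row0 -> MISS (open row0); precharges=7
Acc 11: bank0 row2 -> MISS (open row2); precharges=8
Acc 12: bank1 row3 -> MISS (open row3); precharges=9
Acc 13: bank0 row4 -> MISS (open row4); precharges=10

Answer: 10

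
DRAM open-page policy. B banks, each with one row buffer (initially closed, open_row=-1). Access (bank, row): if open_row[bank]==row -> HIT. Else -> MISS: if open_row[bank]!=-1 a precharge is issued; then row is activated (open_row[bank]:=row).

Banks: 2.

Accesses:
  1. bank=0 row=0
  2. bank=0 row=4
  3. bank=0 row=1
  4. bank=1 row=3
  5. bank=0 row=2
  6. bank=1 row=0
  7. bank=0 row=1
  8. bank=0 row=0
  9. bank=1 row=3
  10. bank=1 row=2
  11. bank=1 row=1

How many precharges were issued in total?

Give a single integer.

Acc 1: bank0 row0 -> MISS (open row0); precharges=0
Acc 2: bank0 row4 -> MISS (open row4); precharges=1
Acc 3: bank0 row1 -> MISS (open row1); precharges=2
Acc 4: bank1 row3 -> MISS (open row3); precharges=2
Acc 5: bank0 row2 -> MISS (open row2); precharges=3
Acc 6: bank1 row0 -> MISS (open row0); precharges=4
Acc 7: bank0 row1 -> MISS (open row1); precharges=5
Acc 8: bank0 row0 -> MISS (open row0); precharges=6
Acc 9: bank1 row3 -> MISS (open row3); precharges=7
Acc 10: bank1 row2 -> MISS (open row2); precharges=8
Acc 11: bank1 row1 -> MISS (open row1); precharges=9

Answer: 9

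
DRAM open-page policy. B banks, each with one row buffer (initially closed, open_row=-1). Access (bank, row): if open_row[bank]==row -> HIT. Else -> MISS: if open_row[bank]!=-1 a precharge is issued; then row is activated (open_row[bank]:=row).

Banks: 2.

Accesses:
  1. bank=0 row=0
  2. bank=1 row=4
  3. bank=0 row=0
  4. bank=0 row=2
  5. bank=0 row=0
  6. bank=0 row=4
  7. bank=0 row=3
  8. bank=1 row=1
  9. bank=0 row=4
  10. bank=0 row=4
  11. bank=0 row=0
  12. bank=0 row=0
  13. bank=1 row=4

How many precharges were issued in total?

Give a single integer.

Acc 1: bank0 row0 -> MISS (open row0); precharges=0
Acc 2: bank1 row4 -> MISS (open row4); precharges=0
Acc 3: bank0 row0 -> HIT
Acc 4: bank0 row2 -> MISS (open row2); precharges=1
Acc 5: bank0 row0 -> MISS (open row0); precharges=2
Acc 6: bank0 row4 -> MISS (open row4); precharges=3
Acc 7: bank0 row3 -> MISS (open row3); precharges=4
Acc 8: bank1 row1 -> MISS (open row1); precharges=5
Acc 9: bank0 row4 -> MISS (open row4); precharges=6
Acc 10: bank0 row4 -> HIT
Acc 11: bank0 row0 -> MISS (open row0); precharges=7
Acc 12: bank0 row0 -> HIT
Acc 13: bank1 row4 -> MISS (open row4); precharges=8

Answer: 8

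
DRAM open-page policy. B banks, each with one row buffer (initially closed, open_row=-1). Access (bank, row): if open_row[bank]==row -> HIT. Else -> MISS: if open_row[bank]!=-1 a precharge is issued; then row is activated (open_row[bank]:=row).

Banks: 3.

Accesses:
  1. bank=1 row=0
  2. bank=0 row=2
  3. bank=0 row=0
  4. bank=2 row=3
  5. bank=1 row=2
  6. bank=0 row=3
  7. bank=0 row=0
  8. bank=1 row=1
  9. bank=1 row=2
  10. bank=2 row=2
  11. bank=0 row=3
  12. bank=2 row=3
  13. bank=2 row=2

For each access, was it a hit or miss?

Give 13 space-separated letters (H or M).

Acc 1: bank1 row0 -> MISS (open row0); precharges=0
Acc 2: bank0 row2 -> MISS (open row2); precharges=0
Acc 3: bank0 row0 -> MISS (open row0); precharges=1
Acc 4: bank2 row3 -> MISS (open row3); precharges=1
Acc 5: bank1 row2 -> MISS (open row2); precharges=2
Acc 6: bank0 row3 -> MISS (open row3); precharges=3
Acc 7: bank0 row0 -> MISS (open row0); precharges=4
Acc 8: bank1 row1 -> MISS (open row1); precharges=5
Acc 9: bank1 row2 -> MISS (open row2); precharges=6
Acc 10: bank2 row2 -> MISS (open row2); precharges=7
Acc 11: bank0 row3 -> MISS (open row3); precharges=8
Acc 12: bank2 row3 -> MISS (open row3); precharges=9
Acc 13: bank2 row2 -> MISS (open row2); precharges=10

Answer: M M M M M M M M M M M M M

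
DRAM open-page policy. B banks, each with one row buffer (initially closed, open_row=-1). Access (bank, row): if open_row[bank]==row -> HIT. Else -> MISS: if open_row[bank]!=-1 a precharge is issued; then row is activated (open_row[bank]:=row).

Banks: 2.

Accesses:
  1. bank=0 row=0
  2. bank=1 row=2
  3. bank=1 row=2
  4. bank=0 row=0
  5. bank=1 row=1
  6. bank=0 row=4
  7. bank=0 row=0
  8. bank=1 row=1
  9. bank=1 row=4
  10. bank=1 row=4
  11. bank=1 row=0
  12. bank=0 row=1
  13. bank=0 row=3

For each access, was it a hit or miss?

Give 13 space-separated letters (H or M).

Answer: M M H H M M M H M H M M M

Derivation:
Acc 1: bank0 row0 -> MISS (open row0); precharges=0
Acc 2: bank1 row2 -> MISS (open row2); precharges=0
Acc 3: bank1 row2 -> HIT
Acc 4: bank0 row0 -> HIT
Acc 5: bank1 row1 -> MISS (open row1); precharges=1
Acc 6: bank0 row4 -> MISS (open row4); precharges=2
Acc 7: bank0 row0 -> MISS (open row0); precharges=3
Acc 8: bank1 row1 -> HIT
Acc 9: bank1 row4 -> MISS (open row4); precharges=4
Acc 10: bank1 row4 -> HIT
Acc 11: bank1 row0 -> MISS (open row0); precharges=5
Acc 12: bank0 row1 -> MISS (open row1); precharges=6
Acc 13: bank0 row3 -> MISS (open row3); precharges=7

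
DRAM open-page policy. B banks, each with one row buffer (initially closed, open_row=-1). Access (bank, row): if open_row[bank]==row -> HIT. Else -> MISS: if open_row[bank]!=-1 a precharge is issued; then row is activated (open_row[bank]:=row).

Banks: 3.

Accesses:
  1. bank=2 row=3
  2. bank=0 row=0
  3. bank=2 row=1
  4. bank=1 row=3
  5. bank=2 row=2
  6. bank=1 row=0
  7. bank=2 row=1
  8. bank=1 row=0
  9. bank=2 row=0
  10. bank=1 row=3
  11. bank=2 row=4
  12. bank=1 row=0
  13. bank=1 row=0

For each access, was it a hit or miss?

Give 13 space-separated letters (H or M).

Answer: M M M M M M M H M M M M H

Derivation:
Acc 1: bank2 row3 -> MISS (open row3); precharges=0
Acc 2: bank0 row0 -> MISS (open row0); precharges=0
Acc 3: bank2 row1 -> MISS (open row1); precharges=1
Acc 4: bank1 row3 -> MISS (open row3); precharges=1
Acc 5: bank2 row2 -> MISS (open row2); precharges=2
Acc 6: bank1 row0 -> MISS (open row0); precharges=3
Acc 7: bank2 row1 -> MISS (open row1); precharges=4
Acc 8: bank1 row0 -> HIT
Acc 9: bank2 row0 -> MISS (open row0); precharges=5
Acc 10: bank1 row3 -> MISS (open row3); precharges=6
Acc 11: bank2 row4 -> MISS (open row4); precharges=7
Acc 12: bank1 row0 -> MISS (open row0); precharges=8
Acc 13: bank1 row0 -> HIT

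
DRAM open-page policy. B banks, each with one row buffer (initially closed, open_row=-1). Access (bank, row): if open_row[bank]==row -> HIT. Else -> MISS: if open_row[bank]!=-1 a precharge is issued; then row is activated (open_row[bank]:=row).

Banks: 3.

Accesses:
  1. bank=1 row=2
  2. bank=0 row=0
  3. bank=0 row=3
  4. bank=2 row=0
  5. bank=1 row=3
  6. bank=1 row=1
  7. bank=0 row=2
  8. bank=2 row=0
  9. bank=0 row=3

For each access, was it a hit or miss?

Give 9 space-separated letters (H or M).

Answer: M M M M M M M H M

Derivation:
Acc 1: bank1 row2 -> MISS (open row2); precharges=0
Acc 2: bank0 row0 -> MISS (open row0); precharges=0
Acc 3: bank0 row3 -> MISS (open row3); precharges=1
Acc 4: bank2 row0 -> MISS (open row0); precharges=1
Acc 5: bank1 row3 -> MISS (open row3); precharges=2
Acc 6: bank1 row1 -> MISS (open row1); precharges=3
Acc 7: bank0 row2 -> MISS (open row2); precharges=4
Acc 8: bank2 row0 -> HIT
Acc 9: bank0 row3 -> MISS (open row3); precharges=5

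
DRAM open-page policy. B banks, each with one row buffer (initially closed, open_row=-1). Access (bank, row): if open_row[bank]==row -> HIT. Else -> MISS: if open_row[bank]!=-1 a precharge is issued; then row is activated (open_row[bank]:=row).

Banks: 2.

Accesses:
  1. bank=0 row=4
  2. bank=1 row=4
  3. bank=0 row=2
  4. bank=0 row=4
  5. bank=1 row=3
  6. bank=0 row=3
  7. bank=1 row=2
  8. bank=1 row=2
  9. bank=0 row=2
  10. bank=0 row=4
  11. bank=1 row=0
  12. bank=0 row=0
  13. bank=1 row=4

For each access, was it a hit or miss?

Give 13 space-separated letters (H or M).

Answer: M M M M M M M H M M M M M

Derivation:
Acc 1: bank0 row4 -> MISS (open row4); precharges=0
Acc 2: bank1 row4 -> MISS (open row4); precharges=0
Acc 3: bank0 row2 -> MISS (open row2); precharges=1
Acc 4: bank0 row4 -> MISS (open row4); precharges=2
Acc 5: bank1 row3 -> MISS (open row3); precharges=3
Acc 6: bank0 row3 -> MISS (open row3); precharges=4
Acc 7: bank1 row2 -> MISS (open row2); precharges=5
Acc 8: bank1 row2 -> HIT
Acc 9: bank0 row2 -> MISS (open row2); precharges=6
Acc 10: bank0 row4 -> MISS (open row4); precharges=7
Acc 11: bank1 row0 -> MISS (open row0); precharges=8
Acc 12: bank0 row0 -> MISS (open row0); precharges=9
Acc 13: bank1 row4 -> MISS (open row4); precharges=10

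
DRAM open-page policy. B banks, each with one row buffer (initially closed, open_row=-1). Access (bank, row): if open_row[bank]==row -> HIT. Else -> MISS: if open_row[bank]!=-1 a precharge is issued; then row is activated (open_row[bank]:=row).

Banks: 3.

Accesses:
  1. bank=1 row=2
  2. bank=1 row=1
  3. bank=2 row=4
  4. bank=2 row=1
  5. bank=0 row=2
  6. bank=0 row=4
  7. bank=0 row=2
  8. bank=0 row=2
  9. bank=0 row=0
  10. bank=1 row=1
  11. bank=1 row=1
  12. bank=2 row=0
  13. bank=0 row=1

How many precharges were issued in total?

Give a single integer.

Answer: 7

Derivation:
Acc 1: bank1 row2 -> MISS (open row2); precharges=0
Acc 2: bank1 row1 -> MISS (open row1); precharges=1
Acc 3: bank2 row4 -> MISS (open row4); precharges=1
Acc 4: bank2 row1 -> MISS (open row1); precharges=2
Acc 5: bank0 row2 -> MISS (open row2); precharges=2
Acc 6: bank0 row4 -> MISS (open row4); precharges=3
Acc 7: bank0 row2 -> MISS (open row2); precharges=4
Acc 8: bank0 row2 -> HIT
Acc 9: bank0 row0 -> MISS (open row0); precharges=5
Acc 10: bank1 row1 -> HIT
Acc 11: bank1 row1 -> HIT
Acc 12: bank2 row0 -> MISS (open row0); precharges=6
Acc 13: bank0 row1 -> MISS (open row1); precharges=7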